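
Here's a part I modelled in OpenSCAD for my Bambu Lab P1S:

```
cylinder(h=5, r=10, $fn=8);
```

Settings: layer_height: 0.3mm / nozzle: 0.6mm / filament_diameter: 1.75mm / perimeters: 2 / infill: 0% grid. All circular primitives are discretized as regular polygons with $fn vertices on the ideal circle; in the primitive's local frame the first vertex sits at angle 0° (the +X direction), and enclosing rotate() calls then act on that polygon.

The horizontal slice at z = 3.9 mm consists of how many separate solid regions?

1

At z = 3.9 mm: the cylinder: section is a regular 8-gon, circumradius r=10. The result has 1 disconnected region.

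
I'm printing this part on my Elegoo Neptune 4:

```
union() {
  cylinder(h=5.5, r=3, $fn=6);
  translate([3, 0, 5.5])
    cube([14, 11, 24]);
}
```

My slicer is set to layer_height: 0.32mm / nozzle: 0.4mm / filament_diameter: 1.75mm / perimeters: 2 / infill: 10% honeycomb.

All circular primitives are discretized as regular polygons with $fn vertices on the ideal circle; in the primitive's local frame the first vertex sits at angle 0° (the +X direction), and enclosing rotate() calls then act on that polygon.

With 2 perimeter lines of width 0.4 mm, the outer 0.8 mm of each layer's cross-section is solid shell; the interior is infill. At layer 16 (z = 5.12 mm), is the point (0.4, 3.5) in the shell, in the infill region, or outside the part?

At z = 5.12 mm: the r=3 cylinder gives a regular 6-gon of circumradius 3 (constant along its height); the cube at (3, 0) does not reach this height (z outside [5.5, 29.5]); Combining (union): only the r=3 cylinder is present, so the union is just that shape — 1 connected region. Overall, the cross-section is a single solid region. The nearest boundary edge runs (1.50, 2.60)→(-1.50, 2.60); distance from the point to it = 0.90 mm. The point is not inside any of the regions above, so it lies outside the cross-section (0.90 mm from the nearest boundary).

outside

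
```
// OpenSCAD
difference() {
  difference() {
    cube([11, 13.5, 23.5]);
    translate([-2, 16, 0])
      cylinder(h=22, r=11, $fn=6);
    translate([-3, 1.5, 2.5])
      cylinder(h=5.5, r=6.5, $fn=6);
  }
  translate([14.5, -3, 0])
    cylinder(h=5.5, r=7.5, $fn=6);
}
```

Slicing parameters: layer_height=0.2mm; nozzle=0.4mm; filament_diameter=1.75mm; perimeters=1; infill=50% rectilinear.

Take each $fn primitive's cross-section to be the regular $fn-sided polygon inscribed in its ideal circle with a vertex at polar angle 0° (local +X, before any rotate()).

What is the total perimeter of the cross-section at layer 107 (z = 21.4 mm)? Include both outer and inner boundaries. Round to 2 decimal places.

46.03 mm

At z = 21.4 mm: the cube is present — its section is the full 11×13.5 rectangle (perimeter 49.00 mm); the r=11 cylinder at (-2, 16) gives a regular 6-gon of circumradius 11 (constant along its height) (perimeter = 2·6·11.000·sin(180°/6) = 66.00 mm); the cylinder at (-3, 1.5) does not reach this height (z outside [2.5, 8]); After the difference (first − rest): starting from the 11×13.5 cube, the r=11 cylinder at (-2, 16) partially overlaps it — only the 38.84 mm² overlap (of its 314.37 mm²) is removed, clipping the outline — boundary = 46.03 mm; the cylinder at (14.5, -3) is not intersected at this z (z outside [0, 5.5]); Subtracting the remaining from the first: none of the subtracted shapes is present at this height, so that combined region is unchanged — boundary = 46.03 mm. Overall, the cross-section is a single solid region. Total boundary length (outer) = 46.03 mm.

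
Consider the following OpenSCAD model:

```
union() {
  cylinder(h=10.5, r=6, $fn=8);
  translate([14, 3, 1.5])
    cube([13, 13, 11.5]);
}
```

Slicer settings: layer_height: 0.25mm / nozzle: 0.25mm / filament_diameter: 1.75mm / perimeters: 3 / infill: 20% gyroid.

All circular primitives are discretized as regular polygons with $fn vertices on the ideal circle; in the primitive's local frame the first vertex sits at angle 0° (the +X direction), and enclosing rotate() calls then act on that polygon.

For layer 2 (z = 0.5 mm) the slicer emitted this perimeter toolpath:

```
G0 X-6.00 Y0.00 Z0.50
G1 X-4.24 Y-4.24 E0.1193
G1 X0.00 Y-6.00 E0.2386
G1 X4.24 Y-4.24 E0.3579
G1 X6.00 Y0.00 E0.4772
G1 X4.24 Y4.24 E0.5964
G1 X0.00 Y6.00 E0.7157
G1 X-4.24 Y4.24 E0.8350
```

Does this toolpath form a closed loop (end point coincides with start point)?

Start point (G0): (-6.00, 0.00). End point (last G1): the path does not return to the start — open.

no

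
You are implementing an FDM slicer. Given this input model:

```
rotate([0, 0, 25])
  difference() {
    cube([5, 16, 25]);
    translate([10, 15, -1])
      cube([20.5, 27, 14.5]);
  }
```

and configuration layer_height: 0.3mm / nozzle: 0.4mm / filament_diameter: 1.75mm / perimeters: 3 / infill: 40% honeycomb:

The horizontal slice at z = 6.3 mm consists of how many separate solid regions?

1

At z = 6.3 mm: the cube is present — its section is the full 5×16 rectangle; the 20.5×27 cube at (10, 15) contributes its full rectangle; After the difference (first − rest): starting from the 5×16 cube, the 20.5×27 cube at (10, 15) misses the remaining region (no effect) — 1 connected region; (whole slice rotated 25° about Z — lengths, areas and connectivity unchanged). The result has 1 disconnected region.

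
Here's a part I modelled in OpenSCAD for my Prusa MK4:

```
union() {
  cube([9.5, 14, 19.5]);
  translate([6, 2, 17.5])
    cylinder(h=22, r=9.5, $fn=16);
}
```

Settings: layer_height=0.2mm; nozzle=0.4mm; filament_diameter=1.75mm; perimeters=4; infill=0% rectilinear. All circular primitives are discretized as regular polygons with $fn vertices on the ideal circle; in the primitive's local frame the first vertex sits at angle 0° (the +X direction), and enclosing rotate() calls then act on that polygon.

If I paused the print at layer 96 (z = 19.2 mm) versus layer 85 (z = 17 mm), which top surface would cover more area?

Layer 96 (z = 19.2): the cube (footprint 9.5×14) is included at this height (area 133.00 mm²); the r=9.5 cylinder at (6, 2) contributes a regular 16-gon of circumradius 9.5 (area = (16/2)·9.500²·sin(360°/16) = 276.30 mm²); Merging all regions: the regions partially overlap — summed areas 409.30 mm² minus the doubly-counted overlap 103.14 mm² gives 306.16 mm² — area = 306.16 mm². So its area = 306.16 mm². Layer 85 (z = 17): the cube (footprint 9.5×14) is included at this height (area 133.00 mm²); the cylinder at (6, 2) does not reach this height (z outside [17.5, 39.5]); Merging all regions: only the 9.5×14 cube is present, so the union is just that shape — area = 133.00 mm². So its area = 133.00 mm². Layer 96 is larger (306.16 vs 133.00 mm²).

layer 96 (z = 19.2 mm)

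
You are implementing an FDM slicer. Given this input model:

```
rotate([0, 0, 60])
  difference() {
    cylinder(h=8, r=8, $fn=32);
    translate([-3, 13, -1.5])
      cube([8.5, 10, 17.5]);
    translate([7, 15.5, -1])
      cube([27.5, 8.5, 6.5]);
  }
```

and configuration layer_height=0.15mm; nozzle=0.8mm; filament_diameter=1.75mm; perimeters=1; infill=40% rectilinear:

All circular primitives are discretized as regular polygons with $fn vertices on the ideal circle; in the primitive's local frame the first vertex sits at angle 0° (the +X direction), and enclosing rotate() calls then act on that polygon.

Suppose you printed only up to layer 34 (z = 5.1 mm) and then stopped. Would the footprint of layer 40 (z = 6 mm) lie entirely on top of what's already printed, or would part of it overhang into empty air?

entirely on top

Compare the two slices. At z = 5.1: the r=8 cylinder gives a regular 32-gon of circumradius 8 (constant along its height) (area = (32/2)·8.000²·sin(360°/32) = 199.77 mm²); the 8.5×10 cube at (-3, 13) contributes its full rectangle (area 85.00 mm²); the 27.5×8.5 cube at (7, 15.5) contributes its full rectangle (area 233.75 mm²); Subtracting the remaining from the first: starting from the r=8 cylinder (199.77 mm²), the 8.5×10 cube at (-3, 13) misses the remaining region (no effect); the 27.5×8.5 cube at (7, 15.5) misses the remaining region (no effect) — area = 199.77 mm²; (rotated 60° about Z; rotation is an isometry so areas/perimeters/island counts are preserved). At z = 6: the cylinder: section is a regular 32-gon, circumradius r=8 (area = (32/2)·8.000²·sin(360°/32) = 199.77 mm²); the 8.5×10 cube at (-3, 13) contributes its full rectangle (area 85.00 mm²); the cube at (7, 15.5) does not reach this height (z outside [-1, 5.5]); Subtracting the remaining from the first: starting from the r=8 cylinder (199.77 mm²), the 8.5×10 cube at (-3, 13) misses the remaining region (no effect) — area = 199.77 mm²; (whole slice rotated 60° about Z — lengths, areas and connectivity unchanged). Checking containment: the cross-section at z = 6 is a subset of the cross-section at z = 5.1.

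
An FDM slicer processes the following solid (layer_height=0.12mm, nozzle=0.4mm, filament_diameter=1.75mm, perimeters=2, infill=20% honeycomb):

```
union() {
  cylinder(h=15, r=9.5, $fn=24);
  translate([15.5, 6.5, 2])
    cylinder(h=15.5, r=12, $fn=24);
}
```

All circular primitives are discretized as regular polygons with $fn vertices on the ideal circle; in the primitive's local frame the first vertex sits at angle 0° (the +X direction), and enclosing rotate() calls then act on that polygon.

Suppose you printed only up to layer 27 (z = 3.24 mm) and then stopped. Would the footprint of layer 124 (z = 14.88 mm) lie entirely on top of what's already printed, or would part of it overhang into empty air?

Compare the two slices. At z = 3.24: the r=9.5 cylinder gives a regular 24-gon of circumradius 9.5 (constant along its height) (area = (24/2)·9.500²·sin(360°/24) = 280.30 mm²); the r=12 cylinder at (15.5, 6.5) contributes a regular 24-gon of circumradius 12 (area = (24/2)·12.000²·sin(360°/24) = 447.24 mm²); Combining (union): the regions partially overlap — summed areas 727.54 mm² minus the doubly-counted overlap 40.79 mm² gives 686.75 mm² — area = 686.75 mm². At z = 14.88: the cylinder: section is a regular 24-gon, circumradius r=9.5 (area = (24/2)·9.500²·sin(360°/24) = 280.30 mm²); the cylinder at (15.5, 6.5): section is a regular 24-gon, circumradius r=12 (area = (24/2)·12.000²·sin(360°/24) = 447.24 mm²); Taking the union: the regions partially overlap — summed areas 727.54 mm² minus the doubly-counted overlap 40.79 mm² gives 686.75 mm² — area = 686.75 mm². Checking containment: the cross-section at z = 14.88 is a subset of the cross-section at z = 3.24.

entirely on top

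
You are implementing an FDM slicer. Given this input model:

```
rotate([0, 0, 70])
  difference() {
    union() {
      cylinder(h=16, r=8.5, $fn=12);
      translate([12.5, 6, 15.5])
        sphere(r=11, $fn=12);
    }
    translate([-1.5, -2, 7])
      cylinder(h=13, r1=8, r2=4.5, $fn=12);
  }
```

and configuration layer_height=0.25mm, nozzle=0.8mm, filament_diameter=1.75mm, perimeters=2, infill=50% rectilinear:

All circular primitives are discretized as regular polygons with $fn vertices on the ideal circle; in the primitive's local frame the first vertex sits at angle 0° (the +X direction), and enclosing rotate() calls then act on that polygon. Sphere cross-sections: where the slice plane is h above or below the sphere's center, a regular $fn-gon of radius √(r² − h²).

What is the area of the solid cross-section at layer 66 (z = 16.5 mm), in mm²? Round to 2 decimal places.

At z = 16.5 mm: the cylinder is absent (z outside [0, 16]); the r=11 sphere at (12.5, 6) slices to a regular 12-gon of circumradius 10.954 (√(r²−h²) with h=1 from center) (area = (12/2)·10.954²·sin(360°/12) = 360.00 mm²); Combining (union): only the r=11 sphere at (12.5, 6) is present, so the union is just that shape — area = 360.00 mm²; the cone at (-1.5, -2) contributes a regular 12-gon of circumradius 5.442 (interpolated between r1=8 and r2=4.5 at t=0.731) (area = (12/2)·5.442²·sin(360°/12) = 88.86 mm²); Taking the first minus the rest: starting from the result so far (360.00 mm²), the cone at (-1.5, -2) partially overlaps it — only the 0.14 mm² overlap (of its 88.86 mm²) is removed, clipping the outline — area = 359.86 mm²; (whole slice rotated 70° about Z — lengths, areas and connectivity unchanged). Overall, the cross-section is a single solid region. Net area = 359.86 mm².

359.86 mm²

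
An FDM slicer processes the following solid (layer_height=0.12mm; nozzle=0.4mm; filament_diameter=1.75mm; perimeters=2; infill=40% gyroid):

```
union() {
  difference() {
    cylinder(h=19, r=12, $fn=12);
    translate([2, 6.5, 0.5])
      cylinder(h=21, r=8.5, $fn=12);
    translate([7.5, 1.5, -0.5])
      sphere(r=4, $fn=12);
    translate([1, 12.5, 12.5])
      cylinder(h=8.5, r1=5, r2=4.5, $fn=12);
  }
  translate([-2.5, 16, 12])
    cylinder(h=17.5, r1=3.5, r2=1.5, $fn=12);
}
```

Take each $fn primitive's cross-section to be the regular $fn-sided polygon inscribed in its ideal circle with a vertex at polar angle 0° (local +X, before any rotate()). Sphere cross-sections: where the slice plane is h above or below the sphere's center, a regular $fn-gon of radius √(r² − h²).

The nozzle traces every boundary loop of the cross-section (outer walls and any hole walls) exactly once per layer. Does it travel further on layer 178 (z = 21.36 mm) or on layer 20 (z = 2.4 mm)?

layer 20 (z = 2.4 mm)

Layer 178 (z = 21.36): the cylinder does not reach this height (z outside [0, 19]); the r=8.5 cylinder at (2, 6.5) gives a regular 12-gon of circumradius 8.5 (constant along its height) (perimeter = 2·12·8.500·sin(180°/12) = 52.80 mm); the sphere at (7.5, 1.5) is not intersected at this z (|z−center|=21.860 > r=4); the cone at (1, 12.5) is not intersected at this z (z outside [12.5, 21]); Subtracting the remaining from the first: the first operand is absent here, so nothing remains; the cone at (-2.5, 16) (r1=3.5→r2=1.5) has section circumradius 2.430 here — a regular 12-gon (perimeter = 2·12·2.430·sin(180°/12) = 15.10 mm); Taking the union: only the cone at (-2.5, 16) is present, so the union is just that shape — boundary = 15.10 mm. So its perimeter = 15.10 mm. Layer 20 (z = 2.4): the r=12 cylinder gives a regular 12-gon of circumradius 12 (constant along its height) (perimeter = 2·12·12.000·sin(180°/12) = 74.54 mm); the r=8.5 cylinder at (2, 6.5) contributes a regular 12-gon of circumradius 8.5 (perimeter = 2·12·8.500·sin(180°/12) = 52.80 mm); the r=4 sphere at (7.5, 1.5) slices to a regular 12-gon of circumradius 2.755 (√(r²−h²) with h=2.9 from center) (perimeter = 2·12·2.755·sin(180°/12) = 17.11 mm); the cone at (1, 12.5) is absent (z outside [12.5, 21]); Subtracting the remaining from the first: starting from the r=12 cylinder, the r=8.5 cylinder at (2, 6.5) partially overlaps it — only the 172.03 mm² overlap (of its 216.75 mm²) is removed, clipping the outline; the r=4 sphere at (7.5, 1.5) partially overlaps it — only the 7.40 mm² overlap (of its 22.77 mm²) is removed, clipping the outline — boundary = 88.69 mm; the cone at (-2.5, 16) does not reach this height (z outside [12, 29.5]); Taking the union: only the result so far is present, so the union is just that shape — boundary = 88.69 mm. So its perimeter = 88.69 mm. Layer 20 is larger (88.69 vs 15.10 mm).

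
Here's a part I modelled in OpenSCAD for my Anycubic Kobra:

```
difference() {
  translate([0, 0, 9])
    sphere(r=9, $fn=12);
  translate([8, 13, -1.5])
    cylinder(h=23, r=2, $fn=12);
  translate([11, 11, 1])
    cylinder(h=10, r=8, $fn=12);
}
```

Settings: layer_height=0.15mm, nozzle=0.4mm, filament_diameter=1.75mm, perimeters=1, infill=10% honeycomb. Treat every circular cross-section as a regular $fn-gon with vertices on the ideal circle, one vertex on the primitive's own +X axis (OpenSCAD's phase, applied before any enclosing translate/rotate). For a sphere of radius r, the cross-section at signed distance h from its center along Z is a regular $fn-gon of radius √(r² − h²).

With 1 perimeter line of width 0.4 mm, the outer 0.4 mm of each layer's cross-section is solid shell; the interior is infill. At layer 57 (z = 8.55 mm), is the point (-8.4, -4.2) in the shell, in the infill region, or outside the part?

At z = 8.55 mm: the r=9 sphere contributes a regular 12-gon of circumradius √(9²−0.45²) = 8.989; the r=2 cylinder at (8, 13) gives a regular 12-gon of circumradius 2 (constant along its height); the r=8 cylinder at (11, 11) gives a regular 12-gon of circumradius 8 (constant along its height); Taking the first minus the rest: starting from the r=9 sphere, the r=2 cylinder at (8, 13) misses the remaining region (no effect); the r=8 cylinder at (11, 11) partially overlaps it — only the 4.36 mm² overlap (of its 192.00 mm²) is removed, clipping the outline — 1 connected region. Overall, the cross-section is a single solid region. The nearest boundary edge runs (-7.78, -4.49)→(-8.99, 0.00); distance from the point to it = 0.52 mm. The point is not inside any of the regions above, so it lies outside the cross-section (0.52 mm from the nearest boundary).

outside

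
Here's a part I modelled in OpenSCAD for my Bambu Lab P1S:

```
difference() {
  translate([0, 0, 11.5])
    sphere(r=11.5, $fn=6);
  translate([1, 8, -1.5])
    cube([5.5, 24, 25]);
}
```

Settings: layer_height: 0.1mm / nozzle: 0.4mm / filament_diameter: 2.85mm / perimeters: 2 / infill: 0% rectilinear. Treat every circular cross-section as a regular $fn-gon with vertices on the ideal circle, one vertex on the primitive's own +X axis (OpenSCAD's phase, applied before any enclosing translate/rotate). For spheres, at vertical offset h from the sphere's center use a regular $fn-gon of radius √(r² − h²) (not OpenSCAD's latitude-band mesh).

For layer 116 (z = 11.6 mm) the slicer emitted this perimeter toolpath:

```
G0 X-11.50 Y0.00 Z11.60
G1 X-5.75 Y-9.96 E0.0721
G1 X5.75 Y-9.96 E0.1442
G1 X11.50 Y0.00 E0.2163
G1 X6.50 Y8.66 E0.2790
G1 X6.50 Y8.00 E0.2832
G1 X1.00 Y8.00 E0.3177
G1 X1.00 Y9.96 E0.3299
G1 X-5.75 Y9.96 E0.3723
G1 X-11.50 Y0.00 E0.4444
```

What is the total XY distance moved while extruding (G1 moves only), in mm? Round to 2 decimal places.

70.87 mm

Sum the Euclidean lengths of each G1 segment: total = 70.87 mm.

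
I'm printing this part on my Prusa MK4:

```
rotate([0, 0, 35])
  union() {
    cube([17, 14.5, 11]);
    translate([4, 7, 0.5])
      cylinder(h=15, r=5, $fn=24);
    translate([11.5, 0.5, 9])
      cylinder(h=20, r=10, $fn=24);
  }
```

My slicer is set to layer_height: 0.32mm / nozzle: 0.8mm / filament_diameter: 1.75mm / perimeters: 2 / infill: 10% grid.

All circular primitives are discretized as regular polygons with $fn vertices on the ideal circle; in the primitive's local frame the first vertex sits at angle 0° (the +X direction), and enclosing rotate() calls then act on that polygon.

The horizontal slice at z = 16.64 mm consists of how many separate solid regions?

1

At z = 16.64 mm: the cube is absent (z outside [0, 11]); the cylinder at (4, 7) is absent (z outside [0.5, 15.5]); the cylinder at (11.5, 0.5): section is a regular 24-gon, circumradius r=10; Merging all regions: only the r=10 cylinder at (11.5, 0.5) is present, so the union is just that shape — 1 connected region; (rotated 35° about Z; rotation is an isometry so areas/perimeters/island counts are preserved). The result has 1 disconnected region.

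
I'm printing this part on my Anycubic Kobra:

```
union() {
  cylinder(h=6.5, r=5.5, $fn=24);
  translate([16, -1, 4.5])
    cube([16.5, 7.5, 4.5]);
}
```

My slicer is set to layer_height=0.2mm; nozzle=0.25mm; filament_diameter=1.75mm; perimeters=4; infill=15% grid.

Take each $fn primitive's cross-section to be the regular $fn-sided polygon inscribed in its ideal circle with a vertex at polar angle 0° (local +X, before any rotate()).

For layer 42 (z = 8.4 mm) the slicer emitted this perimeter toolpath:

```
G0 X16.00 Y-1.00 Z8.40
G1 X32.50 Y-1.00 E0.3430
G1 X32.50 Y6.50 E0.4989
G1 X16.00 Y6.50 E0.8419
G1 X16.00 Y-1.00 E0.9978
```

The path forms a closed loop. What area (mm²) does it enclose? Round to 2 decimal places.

123.75 mm²

Apply the shoelace formula to the sequence of (X, Y) vertices; enclosed area = 123.75 mm².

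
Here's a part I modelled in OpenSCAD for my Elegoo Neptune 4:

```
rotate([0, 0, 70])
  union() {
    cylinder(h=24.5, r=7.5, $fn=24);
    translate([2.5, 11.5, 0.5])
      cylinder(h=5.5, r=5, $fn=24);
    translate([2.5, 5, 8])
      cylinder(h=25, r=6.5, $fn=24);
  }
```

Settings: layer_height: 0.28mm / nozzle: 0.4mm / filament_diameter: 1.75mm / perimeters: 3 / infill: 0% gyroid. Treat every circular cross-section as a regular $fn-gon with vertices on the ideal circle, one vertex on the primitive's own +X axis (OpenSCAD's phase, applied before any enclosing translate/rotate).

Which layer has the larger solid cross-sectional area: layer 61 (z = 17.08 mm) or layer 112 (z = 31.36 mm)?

Layer 61 (z = 17.08): the r=7.5 cylinder gives a regular 24-gon of circumradius 7.5 (constant along its height) (area = (24/2)·7.500²·sin(360°/24) = 174.70 mm²); the cylinder at (2.5, 11.5) is absent (z outside [0.5, 6]); the cylinder at (2.5, 5): section is a regular 24-gon, circumradius r=6.5 (area = (24/2)·6.500²·sin(360°/24) = 131.22 mm²); Taking the union: the regions partially overlap — summed areas 305.92 mm² minus the doubly-counted overlap 75.96 mm² gives 229.97 mm² — area = 229.97 mm²; (whole slice rotated 70° about Z — lengths, areas and connectivity unchanged). So its area = 229.97 mm². Layer 112 (z = 31.36): the cylinder does not reach this height (z outside [0, 24.5]); the cylinder at (2.5, 11.5) is not intersected at this z (z outside [0.5, 6]); the cylinder at (2.5, 5): section is a regular 24-gon, circumradius r=6.5 (area = (24/2)·6.500²·sin(360°/24) = 131.22 mm²); Combining (union): only the r=6.5 cylinder at (2.5, 5) is present, so the union is just that shape — area = 131.22 mm²; (whole slice rotated 70° about Z — lengths, areas and connectivity unchanged). So its area = 131.22 mm². Layer 61 is larger (229.97 vs 131.22 mm²).

layer 61 (z = 17.08 mm)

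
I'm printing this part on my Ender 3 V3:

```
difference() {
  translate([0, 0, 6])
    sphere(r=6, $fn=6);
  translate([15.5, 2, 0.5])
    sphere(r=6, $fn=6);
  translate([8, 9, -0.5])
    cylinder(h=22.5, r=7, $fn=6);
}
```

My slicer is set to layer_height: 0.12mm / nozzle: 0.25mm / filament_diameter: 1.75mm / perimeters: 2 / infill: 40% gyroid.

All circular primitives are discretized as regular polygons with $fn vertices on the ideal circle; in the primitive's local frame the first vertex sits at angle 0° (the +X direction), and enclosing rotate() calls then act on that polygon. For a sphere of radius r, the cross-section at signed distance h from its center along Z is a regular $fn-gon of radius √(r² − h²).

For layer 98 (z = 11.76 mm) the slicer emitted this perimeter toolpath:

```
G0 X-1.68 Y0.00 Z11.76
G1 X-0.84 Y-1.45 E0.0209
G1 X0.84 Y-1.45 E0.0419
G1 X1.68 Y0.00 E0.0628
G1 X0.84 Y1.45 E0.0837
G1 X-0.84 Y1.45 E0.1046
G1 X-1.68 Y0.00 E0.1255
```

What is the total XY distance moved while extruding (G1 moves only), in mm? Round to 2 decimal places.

10.06 mm

Sum the Euclidean lengths of each G1 segment: total = 10.06 mm.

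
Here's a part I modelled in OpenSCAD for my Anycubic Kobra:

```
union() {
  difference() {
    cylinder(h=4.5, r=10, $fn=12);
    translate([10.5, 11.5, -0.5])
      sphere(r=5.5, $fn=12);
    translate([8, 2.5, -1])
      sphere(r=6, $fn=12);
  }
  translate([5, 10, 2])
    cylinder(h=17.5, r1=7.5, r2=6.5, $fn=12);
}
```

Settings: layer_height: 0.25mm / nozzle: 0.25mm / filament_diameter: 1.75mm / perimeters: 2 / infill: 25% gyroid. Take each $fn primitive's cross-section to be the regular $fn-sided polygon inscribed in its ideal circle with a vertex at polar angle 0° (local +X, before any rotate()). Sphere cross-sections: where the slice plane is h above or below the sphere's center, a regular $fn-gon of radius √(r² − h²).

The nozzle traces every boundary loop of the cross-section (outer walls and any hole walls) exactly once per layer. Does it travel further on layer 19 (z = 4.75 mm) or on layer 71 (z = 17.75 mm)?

Layer 19 (z = 4.75): the cylinder is absent (z outside [0, 4.5]); the sphere at (10.5, 11.5): section is a regular 12-gon, circumradius = √(r²−h²) = √(5.5²−5.25²) = 1.639 (perimeter = 2·12·1.639·sin(180°/12) = 10.18 mm); the r=6 sphere at (8, 2.5) contributes a regular 12-gon of circumradius √(6²−5.75²) = 1.714 (perimeter = 2·12·1.714·sin(180°/12) = 10.65 mm); Subtracting the remaining from the first: the first operand is absent here, so nothing remains; the cone at (5, 10) contributes a regular 12-gon of circumradius 7.343 (interpolated between r1=7.5 and r2=6.5 at t=0.157) (perimeter = 2·12·7.343·sin(180°/12) = 45.61 mm); Combining (union): only the cone at (5, 10) is present, so the union is just that shape — boundary = 45.61 mm. So its perimeter = 45.61 mm. Layer 71 (z = 17.75): the cylinder is absent (z outside [0, 4.5]); the sphere at (10.5, 11.5) does not reach this height (|z−center|=18.250 > r=5.5); the sphere at (8, 2.5) does not reach this height (|z−center|=18.750 > r=6); Taking the first minus the rest: the first operand is absent here, so nothing remains; the cone at (5, 10) contributes a regular 12-gon of circumradius 6.600 (interpolated between r1=7.5 and r2=6.5 at t=0.900) (perimeter = 2·12·6.600·sin(180°/12) = 41.00 mm); Combining (union): only the cone at (5, 10) is present, so the union is just that shape — boundary = 41.00 mm. So its perimeter = 41.00 mm. Layer 19 is larger (45.61 vs 41.00 mm).

layer 19 (z = 4.75 mm)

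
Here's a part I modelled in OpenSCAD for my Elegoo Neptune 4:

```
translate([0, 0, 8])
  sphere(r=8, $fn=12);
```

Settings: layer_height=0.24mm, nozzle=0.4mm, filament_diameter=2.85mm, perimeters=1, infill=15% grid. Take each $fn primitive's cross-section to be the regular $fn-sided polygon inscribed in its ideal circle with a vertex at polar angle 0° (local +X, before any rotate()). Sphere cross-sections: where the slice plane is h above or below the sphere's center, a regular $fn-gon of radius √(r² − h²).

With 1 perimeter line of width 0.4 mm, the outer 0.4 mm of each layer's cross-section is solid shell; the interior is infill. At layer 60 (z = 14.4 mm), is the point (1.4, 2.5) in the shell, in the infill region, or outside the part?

infill

At z = 14.4 mm: the r=8 sphere contributes a regular 12-gon of circumradius √(8²−6.4²) = 4.800. Overall, the cross-section is a single solid region. The nearest boundary edge runs (2.40, 4.16)→(0.00, 4.80); distance from the point to it = 1.86 mm. The point is inside the cross-section and 1.86 mm from the nearest boundary — more than the 0.4 mm shell width (1 × 0.4), so it's in the infill interior.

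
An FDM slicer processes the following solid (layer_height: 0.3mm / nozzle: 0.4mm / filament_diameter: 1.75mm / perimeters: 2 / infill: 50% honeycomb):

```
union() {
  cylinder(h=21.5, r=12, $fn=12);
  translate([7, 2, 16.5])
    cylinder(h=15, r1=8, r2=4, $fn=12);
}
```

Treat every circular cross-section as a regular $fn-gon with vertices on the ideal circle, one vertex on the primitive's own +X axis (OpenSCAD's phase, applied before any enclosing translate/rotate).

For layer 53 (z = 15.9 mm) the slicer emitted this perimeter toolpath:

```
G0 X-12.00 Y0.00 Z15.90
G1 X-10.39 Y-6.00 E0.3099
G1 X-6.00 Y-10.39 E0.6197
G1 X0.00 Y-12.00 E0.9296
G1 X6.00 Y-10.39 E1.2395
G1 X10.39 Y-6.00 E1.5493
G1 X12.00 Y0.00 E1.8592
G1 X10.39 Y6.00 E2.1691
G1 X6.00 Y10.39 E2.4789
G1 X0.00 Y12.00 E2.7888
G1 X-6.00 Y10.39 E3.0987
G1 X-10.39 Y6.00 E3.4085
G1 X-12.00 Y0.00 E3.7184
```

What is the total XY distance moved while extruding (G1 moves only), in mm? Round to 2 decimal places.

Sum the Euclidean lengths of each G1 segment: total = 74.53 mm.

74.53 mm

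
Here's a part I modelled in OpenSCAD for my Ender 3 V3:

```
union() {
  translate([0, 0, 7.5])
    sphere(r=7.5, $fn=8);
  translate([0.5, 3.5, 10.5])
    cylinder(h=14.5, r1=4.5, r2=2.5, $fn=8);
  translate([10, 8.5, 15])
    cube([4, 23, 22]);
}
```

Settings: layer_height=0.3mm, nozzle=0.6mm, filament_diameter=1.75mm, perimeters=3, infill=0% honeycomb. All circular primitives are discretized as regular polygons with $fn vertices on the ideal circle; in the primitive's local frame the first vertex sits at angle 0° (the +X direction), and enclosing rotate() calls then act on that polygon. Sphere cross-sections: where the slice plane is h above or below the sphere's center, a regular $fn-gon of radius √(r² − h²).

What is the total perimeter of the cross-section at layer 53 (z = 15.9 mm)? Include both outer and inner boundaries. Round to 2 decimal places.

76.99 mm

At z = 15.9 mm: the sphere does not reach this height (|z−center|=8.400 > r=7.5); the cone at (0.5, 3.5) (r1=4.5→r2=2.5) has section circumradius 3.755 here — a regular 8-gon (perimeter = 2·8·3.755·sin(180°/8) = 22.99 mm); the 4×23 cube at (10, 8.5) contributes its full rectangle (perimeter 54.00 mm); Taking the union: the 2 present regions are separate (no shared area or edge), so areas and boundary lengths simply add and each stays a separate island — boundary = 76.99 mm. Overall, the cross-section has 2 separate islands. Total boundary length (outer) = 76.99 mm.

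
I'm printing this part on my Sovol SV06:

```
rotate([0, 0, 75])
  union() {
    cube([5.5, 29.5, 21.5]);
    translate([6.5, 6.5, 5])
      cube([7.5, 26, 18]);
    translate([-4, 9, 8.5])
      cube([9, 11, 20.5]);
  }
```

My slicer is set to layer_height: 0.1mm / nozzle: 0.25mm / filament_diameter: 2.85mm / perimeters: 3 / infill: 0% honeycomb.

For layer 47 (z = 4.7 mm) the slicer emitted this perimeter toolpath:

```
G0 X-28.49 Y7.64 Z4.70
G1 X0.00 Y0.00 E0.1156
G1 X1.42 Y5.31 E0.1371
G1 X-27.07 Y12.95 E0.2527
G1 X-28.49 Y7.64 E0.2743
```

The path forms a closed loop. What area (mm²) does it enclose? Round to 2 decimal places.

162.13 mm²

Apply the shoelace formula to the sequence of (X, Y) vertices; enclosed area = 162.13 mm².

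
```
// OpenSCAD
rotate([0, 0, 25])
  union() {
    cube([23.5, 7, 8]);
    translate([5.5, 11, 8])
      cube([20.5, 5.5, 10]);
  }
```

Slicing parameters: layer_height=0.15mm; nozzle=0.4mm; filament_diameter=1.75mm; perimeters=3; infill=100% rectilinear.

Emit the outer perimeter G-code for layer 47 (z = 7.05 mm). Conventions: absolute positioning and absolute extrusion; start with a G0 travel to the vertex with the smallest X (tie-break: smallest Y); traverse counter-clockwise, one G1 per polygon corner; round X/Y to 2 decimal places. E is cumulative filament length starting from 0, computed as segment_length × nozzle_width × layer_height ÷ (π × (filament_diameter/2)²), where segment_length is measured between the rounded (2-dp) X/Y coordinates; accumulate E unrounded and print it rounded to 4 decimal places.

G0 X-2.96 Y6.34 Z7.05
G1 X0.00 Y0.00 E0.1745
G1 X21.30 Y9.93 E0.7608
G1 X18.34 Y16.28 E0.9355
G1 X-2.96 Y6.34 E1.5219

At z = 7.05 mm: the cube is present — its section is the full 23.5×7 rectangle; the cube at (5.5, 11) does not reach this height (z outside [8, 18]); Combining (union): only the 23.5×7 cube is present, so the union is just that shape — 1 connected region; (whole slice rotated 25° about Z — lengths, areas and connectivity unchanged). The outline is a single polygon with 4 vertices. Extrusion per mm of travel: 0.4 × 0.15 / (π × 0.875²) = 0.024945. Accumulating E over each segment gives final E = 1.5219.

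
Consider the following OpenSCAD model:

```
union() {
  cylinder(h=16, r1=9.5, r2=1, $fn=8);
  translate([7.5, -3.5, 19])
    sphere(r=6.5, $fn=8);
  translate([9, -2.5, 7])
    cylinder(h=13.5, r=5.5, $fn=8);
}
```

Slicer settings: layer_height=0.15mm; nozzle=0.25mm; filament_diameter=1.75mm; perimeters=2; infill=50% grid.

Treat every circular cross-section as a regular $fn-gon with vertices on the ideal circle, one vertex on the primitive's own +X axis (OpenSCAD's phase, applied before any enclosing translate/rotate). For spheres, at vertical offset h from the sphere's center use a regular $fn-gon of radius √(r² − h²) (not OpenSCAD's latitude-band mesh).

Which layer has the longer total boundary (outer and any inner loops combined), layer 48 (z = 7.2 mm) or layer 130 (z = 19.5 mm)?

Layer 48 (z = 7.2): the cone contributes a regular 8-gon of circumradius 5.675 (interpolated between r1=9.5 and r2=1 at t=0.450) (perimeter = 2·8·5.675·sin(180°/8) = 34.75 mm); the sphere at (7.5, -3.5) is not intersected at this z (|z−center|=11.800 > r=6.5); the r=5.5 cylinder at (9, -2.5) contributes a regular 8-gon of circumradius 5.5 (perimeter = 2·8·5.500·sin(180°/8) = 33.68 mm); Merging all regions: the regions partially overlap (shared area 4.42 mm²), so the edge portions inside another operand are dropped and the merged outline is re-measured after clipping — boundary = 57.06 mm. So its perimeter = 57.06 mm. Layer 130 (z = 19.5): the cone is absent (z outside [0, 16]); the r=6.5 sphere at (7.5, -3.5) contributes a regular 8-gon of circumradius √(6.5²−0.5²) = 6.481 (perimeter = 2·8·6.481·sin(180°/8) = 39.68 mm); the r=5.5 cylinder at (9, -2.5) gives a regular 8-gon of circumradius 5.5 (constant along its height) (perimeter = 2·8·5.500·sin(180°/8) = 33.68 mm); Combining (union): the regions partially overlap (shared area 78.77 mm²), so the edge portions inside another operand are dropped and the merged outline is re-measured after clipping — boundary = 40.97 mm. So its perimeter = 40.97 mm. Layer 48 is larger (57.06 vs 40.97 mm).

layer 48 (z = 7.2 mm)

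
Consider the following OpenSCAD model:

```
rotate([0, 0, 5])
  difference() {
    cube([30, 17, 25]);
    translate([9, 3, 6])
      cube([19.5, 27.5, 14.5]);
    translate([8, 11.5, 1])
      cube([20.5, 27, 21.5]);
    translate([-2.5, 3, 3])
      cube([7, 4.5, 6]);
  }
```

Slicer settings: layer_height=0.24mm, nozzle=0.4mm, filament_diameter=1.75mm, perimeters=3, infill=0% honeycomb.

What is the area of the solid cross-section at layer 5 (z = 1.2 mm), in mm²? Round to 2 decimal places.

397.25 mm²

At z = 1.2 mm: the 30×17 cube contributes its full rectangle (area 510.00 mm²); the cube at (9, 3) is not intersected at this z (z outside [6, 20.5]); the cube at (8, 11.5) is present — its section is the full 20.5×27 rectangle (area 553.50 mm²); the cube at (-2.5, 3) is not intersected at this z (z outside [3, 9]); Subtracting the remaining from the first: starting from the 30×17 cube (510.00 mm²), the 20.5×27 cube at (8, 11.5) partially overlaps it — only the 112.75 mm² overlap (of its 553.50 mm²) is removed, clipping the outline — area = 397.25 mm²; (rotated 5° about Z; rotation is an isometry so areas/perimeters/island counts are preserved). Overall, the cross-section is a single solid region. Net area = 397.25 mm².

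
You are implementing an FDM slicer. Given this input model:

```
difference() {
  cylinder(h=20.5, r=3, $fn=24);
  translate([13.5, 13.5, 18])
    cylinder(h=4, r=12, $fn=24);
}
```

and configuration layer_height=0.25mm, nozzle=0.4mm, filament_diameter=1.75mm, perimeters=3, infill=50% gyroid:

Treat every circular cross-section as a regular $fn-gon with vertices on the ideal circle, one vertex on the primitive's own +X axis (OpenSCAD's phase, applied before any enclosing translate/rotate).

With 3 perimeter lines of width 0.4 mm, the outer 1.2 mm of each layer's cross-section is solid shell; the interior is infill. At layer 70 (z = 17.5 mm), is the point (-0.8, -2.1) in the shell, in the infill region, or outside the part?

shell

At z = 17.5 mm: the r=3 cylinder contributes a regular 24-gon of circumradius 3; the cylinder at (13.5, 13.5) does not reach this height (z outside [18, 22]); After the difference (first − rest): none of the subtracted shapes is present at this height, so the r=3 cylinder is unchanged — 1 connected region. Overall, the cross-section is a single solid region. The nearest boundary edge runs (-1.50, -2.60)→(-0.78, -2.90); distance from the point to it = 0.73 mm. The point is inside the cross-section, 0.73 mm from the nearest boundary — within the 1.2 mm shell band (3 × 0.4).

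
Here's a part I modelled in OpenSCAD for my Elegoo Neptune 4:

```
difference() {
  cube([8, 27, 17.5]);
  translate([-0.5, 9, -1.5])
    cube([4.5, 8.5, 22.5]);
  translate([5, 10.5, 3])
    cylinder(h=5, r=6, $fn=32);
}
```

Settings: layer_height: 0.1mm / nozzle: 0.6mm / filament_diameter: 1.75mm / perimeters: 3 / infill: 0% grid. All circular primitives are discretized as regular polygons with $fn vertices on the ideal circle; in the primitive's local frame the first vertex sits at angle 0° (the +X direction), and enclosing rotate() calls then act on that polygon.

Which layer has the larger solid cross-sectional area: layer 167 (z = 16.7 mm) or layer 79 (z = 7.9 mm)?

layer 167 (z = 16.7 mm)

Layer 167 (z = 16.7): the cube is present — its section is the full 8×27 rectangle (area 216.00 mm²); the 4.5×8.5 cube at (-0.5, 9) contributes its full rectangle (area 38.25 mm²); the cylinder at (5, 10.5) is not intersected at this z (z outside [3, 8]); Taking the first minus the rest: starting from the 8×27 cube (216.00 mm²), the 4.5×8.5 cube at (-0.5, 9) partially overlaps it — only the 34.00 mm² overlap (of its 38.25 mm²) is removed, clipping the outline — area = 182.00 mm². So its area = 182.00 mm². Layer 79 (z = 7.9): the cube is present — its section is the full 8×27 rectangle (area 216.00 mm²); the cube at (-0.5, 9) (footprint 4.5×8.5) is included at this height (area 38.25 mm²); the r=6 cylinder at (5, 10.5) contributes a regular 32-gon of circumradius 6 (area = (32/2)·6.000²·sin(360°/32) = 112.37 mm²); After the difference (first − rest): starting from the 8×27 cube (216.00 mm²), the 4.5×8.5 cube at (-0.5, 9) partially overlaps it — only the 34.00 mm² overlap (of its 38.25 mm²) is removed, clipping the outline; the r=6 cylinder at (5, 10.5) partially overlaps it — only the 60.17 mm² overlap (of its 112.37 mm²) is removed, clipping the outline — area = 121.83 mm². So its area = 121.83 mm². Layer 167 is larger (182.00 vs 121.83 mm²).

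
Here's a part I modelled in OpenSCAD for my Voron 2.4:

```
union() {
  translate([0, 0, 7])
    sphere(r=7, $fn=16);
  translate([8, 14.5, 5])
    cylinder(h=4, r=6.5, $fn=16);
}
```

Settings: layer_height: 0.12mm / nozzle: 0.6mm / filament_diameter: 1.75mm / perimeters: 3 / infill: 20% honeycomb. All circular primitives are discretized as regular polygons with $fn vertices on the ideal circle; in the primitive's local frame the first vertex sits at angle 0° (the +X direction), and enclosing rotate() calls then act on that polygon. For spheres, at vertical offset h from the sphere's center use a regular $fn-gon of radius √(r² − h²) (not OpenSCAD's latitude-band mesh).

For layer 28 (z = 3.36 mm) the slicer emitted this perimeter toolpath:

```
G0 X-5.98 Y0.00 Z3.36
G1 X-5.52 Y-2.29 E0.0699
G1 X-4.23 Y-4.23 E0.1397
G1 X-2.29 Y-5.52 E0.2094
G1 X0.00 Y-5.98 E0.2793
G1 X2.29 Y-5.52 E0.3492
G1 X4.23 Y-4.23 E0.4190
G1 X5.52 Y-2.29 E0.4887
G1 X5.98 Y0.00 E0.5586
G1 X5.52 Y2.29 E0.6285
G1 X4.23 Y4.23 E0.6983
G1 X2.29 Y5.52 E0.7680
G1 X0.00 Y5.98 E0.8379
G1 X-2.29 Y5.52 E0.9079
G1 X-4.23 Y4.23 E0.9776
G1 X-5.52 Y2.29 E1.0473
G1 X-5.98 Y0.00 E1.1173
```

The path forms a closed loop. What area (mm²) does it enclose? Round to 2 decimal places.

109.43 mm²

Apply the shoelace formula to the sequence of (X, Y) vertices; enclosed area = 109.43 mm².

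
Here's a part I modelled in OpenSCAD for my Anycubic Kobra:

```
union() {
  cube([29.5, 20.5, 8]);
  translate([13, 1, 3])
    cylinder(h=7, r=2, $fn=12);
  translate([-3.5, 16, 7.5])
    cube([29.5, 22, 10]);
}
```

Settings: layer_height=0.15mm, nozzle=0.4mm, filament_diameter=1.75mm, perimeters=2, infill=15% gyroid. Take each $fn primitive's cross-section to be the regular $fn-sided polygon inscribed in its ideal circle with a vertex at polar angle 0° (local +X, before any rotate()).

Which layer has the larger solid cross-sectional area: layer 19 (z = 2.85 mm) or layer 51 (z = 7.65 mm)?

Layer 19 (z = 2.85): the 29.5×20.5 cube contributes its full rectangle (area 604.75 mm²); the cylinder at (13, 1) is absent (z outside [3, 10]); the cube at (-3.5, 16) does not reach this height (z outside [7.5, 17.5]); Combining (union): only the 29.5×20.5 cube is present, so the union is just that shape — area = 604.75 mm². So its area = 604.75 mm². Layer 51 (z = 7.65): the 29.5×20.5 cube contributes its full rectangle (area 604.75 mm²); the r=2 cylinder at (13, 1) contributes a regular 12-gon of circumradius 2 (area = (12/2)·2.000²·sin(360°/12) = 12.00 mm²); the cube at (-3.5, 16) is present — its section is the full 29.5×22 rectangle (area 649.00 mm²); Merging all regions: the regions partially overlap — summed areas 1265.75 mm² minus the doubly-counted overlap 126.73 mm² gives 1139.02 mm² — area = 1139.02 mm². So its area = 1139.02 mm². Layer 51 is larger (1139.02 vs 604.75 mm²).

layer 51 (z = 7.65 mm)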